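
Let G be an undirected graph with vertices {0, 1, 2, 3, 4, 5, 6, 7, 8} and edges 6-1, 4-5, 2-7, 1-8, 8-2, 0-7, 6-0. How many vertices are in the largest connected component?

6

3 is isolated — a component by itself.
Starting from 4 we can reach 4, 5. That is one component of size 2.
Starting from 0 we can reach 0, 1, 2, 6, 7, 8. That is one component of size 6.
The largest has 6 vertices.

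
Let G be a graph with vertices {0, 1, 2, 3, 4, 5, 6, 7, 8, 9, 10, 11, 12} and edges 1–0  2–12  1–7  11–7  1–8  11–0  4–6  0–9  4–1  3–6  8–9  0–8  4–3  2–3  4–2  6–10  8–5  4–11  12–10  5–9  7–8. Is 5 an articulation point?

No

Deleting 5 leaves 1 component (was 1) (its neighbors 8, 9 remain connected to each other), so 5 is not a cut vertex.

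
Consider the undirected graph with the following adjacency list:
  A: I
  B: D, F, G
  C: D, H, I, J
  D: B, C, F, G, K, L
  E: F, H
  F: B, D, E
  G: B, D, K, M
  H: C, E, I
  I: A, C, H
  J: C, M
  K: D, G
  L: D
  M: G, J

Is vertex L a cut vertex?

No

Deleting L leaves 1 component (was 1), so L is not a cut vertex.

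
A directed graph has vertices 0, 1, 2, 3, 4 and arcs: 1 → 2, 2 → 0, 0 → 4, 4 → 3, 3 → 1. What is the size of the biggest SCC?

{0, 1, 2, 3, 4} are all mutually reachable — one SCC of size 5.
The largest has 5 vertices.

5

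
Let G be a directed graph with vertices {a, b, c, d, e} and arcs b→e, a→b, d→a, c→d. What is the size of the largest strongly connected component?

1

{c} is an SCC by itself.
{e} is an SCC by itself.
{a} is an SCC by itself.
{b} is an SCC by itself.
{d} is an SCC by itself.
The largest has 1 vertex.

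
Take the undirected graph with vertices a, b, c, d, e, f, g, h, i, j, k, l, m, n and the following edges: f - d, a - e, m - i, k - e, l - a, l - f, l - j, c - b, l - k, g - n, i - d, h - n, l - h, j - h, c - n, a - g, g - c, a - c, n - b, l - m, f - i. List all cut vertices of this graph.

l

Removing l increases the component count from 1 to 2, so l is a cut vertex.
By contrast removing e leaves 1 component; it is not a cut vertex. No other vertex is a cut vertex either.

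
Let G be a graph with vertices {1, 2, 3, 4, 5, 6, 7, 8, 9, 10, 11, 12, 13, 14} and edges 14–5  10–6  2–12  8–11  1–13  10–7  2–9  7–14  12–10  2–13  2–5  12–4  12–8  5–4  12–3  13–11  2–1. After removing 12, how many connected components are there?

2

With 12 gone, the remaining components are: {3}; {1, 2, 4, 5, 6, 7, 8, 9, 10, 11, 13, 14}.
That is 2 components.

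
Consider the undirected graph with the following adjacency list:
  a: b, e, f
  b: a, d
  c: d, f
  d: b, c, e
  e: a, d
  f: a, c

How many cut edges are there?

The edges on the cycle a-b-d-e-a are not bridges since each lies on that cycle.
Every edge lies on some cycle, so there are no bridges.

0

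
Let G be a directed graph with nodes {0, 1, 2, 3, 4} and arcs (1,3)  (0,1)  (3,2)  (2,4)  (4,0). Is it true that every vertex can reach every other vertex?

Yes

From 4 we can reach every vertex (0, 1, 2, 3, 4), and every vertex can reach 4 (0, 1, 2, 3, 4). So the whole graph is one strongly connected component.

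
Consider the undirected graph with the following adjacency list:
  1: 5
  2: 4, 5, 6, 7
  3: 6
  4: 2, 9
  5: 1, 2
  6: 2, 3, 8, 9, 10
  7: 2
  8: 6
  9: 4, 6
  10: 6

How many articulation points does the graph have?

3

Removing 2 increases the component count from 1 to 3, so 2 is a cut vertex.
Removing 5 increases the component count from 1 to 2, so 5 is a cut vertex.
Removing 6 increases the component count from 1 to 4, so 6 is a cut vertex.
By contrast removing 9 leaves 1 component; it is not a cut vertex. No other vertex is a cut vertex either.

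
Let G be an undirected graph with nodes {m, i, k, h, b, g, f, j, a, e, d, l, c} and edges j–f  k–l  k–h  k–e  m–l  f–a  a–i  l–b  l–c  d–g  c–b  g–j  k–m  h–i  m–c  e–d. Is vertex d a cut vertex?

No

Deleting d leaves 1 component (was 1) (its neighbors e, g remain connected to each other), so d is not a cut vertex.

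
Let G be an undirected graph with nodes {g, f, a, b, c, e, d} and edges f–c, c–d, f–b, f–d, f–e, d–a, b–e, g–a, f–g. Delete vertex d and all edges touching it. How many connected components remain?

1

With d gone, the remaining components are: {a, b, c, e, f, g}.
That is 1 component.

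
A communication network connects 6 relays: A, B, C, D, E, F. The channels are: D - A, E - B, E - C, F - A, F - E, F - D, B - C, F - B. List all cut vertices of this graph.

F

Removing F increases the component count from 1 to 2, so F is a cut vertex.
By contrast removing B leaves 1 component; it is not a cut vertex. No other vertex is a cut vertex either.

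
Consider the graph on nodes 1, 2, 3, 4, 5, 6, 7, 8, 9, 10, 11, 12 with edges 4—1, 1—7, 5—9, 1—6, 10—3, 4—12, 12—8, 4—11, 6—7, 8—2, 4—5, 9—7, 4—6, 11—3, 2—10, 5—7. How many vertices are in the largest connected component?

Starting from 1 we can reach 1, 2, 3, 4, 5, 6, 7, 8, 9, 10, 11, 12. That is one component of size 12.
The largest has 12 vertices.

12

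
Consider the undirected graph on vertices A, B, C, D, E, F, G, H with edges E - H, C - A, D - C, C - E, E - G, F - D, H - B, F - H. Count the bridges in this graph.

3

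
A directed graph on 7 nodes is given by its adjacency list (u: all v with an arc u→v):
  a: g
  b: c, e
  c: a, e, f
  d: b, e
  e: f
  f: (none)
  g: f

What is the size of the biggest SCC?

1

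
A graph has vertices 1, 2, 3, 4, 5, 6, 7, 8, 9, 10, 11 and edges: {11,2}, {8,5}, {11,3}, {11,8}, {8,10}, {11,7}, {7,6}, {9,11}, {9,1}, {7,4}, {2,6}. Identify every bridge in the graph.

1-9, 10-8, 11-3, 11-8, 11-9, 4-7, 5-8

The edges on the cycle 11-2-6-7-11 are not bridges since each lies on that cycle.
But removing 11 - 9 disconnects 11 from 9; removing 8 - 5 disconnects 8 from 5; removing 4 - 7 disconnects 4 from 7; removing 11 - 3 disconnects 11 from 3 — these are bridges.
In total 7 edges are bridges.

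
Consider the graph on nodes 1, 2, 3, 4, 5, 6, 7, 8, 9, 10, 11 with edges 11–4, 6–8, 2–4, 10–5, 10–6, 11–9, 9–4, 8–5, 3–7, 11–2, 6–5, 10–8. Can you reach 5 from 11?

No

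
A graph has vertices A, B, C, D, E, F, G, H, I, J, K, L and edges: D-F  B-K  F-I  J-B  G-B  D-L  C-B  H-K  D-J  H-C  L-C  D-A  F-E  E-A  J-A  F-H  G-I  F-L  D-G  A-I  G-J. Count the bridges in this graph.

The edges on the cycle D-G-J-B-K-H-F-D are not bridges since each lies on that cycle.
Every edge lies on some cycle, so there are no bridges.

0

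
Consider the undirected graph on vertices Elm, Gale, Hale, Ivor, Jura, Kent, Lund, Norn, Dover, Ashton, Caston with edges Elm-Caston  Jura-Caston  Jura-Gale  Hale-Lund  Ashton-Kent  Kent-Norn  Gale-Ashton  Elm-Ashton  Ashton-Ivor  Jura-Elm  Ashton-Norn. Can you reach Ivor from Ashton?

From Ashton we can reach Elm, Gale, Ivor, Jura, Kent, Norn, Ashton, Caston, which includes Ivor.

Yes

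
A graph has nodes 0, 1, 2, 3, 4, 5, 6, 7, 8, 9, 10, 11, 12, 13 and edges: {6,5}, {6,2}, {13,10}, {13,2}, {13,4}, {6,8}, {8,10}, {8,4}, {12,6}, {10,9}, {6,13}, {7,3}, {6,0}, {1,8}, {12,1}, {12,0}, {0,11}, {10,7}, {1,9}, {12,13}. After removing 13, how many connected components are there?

1

With 13 gone, the remaining components are: {0, 1, 2, 3, 4, 5, 6, 7, 8, 9, 10, 11, 12}.
That is 1 component.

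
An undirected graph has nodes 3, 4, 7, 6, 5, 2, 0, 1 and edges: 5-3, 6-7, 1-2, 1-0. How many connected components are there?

4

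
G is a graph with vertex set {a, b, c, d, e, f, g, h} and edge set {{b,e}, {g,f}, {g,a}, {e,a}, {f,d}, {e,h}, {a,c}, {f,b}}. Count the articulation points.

3

Removing a increases the component count from 1 to 2, so a is a cut vertex.
Removing e increases the component count from 1 to 2, so e is a cut vertex.
Removing f increases the component count from 1 to 2, so f is a cut vertex.
By contrast removing d leaves 1 component; it is not a cut vertex. No other vertex is a cut vertex either.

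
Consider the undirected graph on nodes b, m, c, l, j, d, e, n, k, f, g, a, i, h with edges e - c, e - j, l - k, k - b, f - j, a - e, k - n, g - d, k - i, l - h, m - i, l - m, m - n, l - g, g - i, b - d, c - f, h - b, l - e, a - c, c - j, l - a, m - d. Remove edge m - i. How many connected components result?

1

m and i are still connected via m-l-k-i, so the component count stays at 1.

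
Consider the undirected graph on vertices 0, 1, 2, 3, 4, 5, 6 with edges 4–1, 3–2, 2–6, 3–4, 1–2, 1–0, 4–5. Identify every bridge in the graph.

0-1, 2-6, 4-5

The edges on the cycle 3-4-1-2-3 are not bridges since each lies on that cycle.
But removing 4–5 disconnects 4 from 5; removing 1–0 disconnects 1 from 0; removing 2–6 disconnects 2 from 6 — these are bridges.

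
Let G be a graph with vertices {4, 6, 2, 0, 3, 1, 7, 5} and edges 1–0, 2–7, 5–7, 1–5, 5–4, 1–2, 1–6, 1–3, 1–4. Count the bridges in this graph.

The edges on the cycle 1-5-7-2-1 are not bridges since each lies on that cycle.
But removing 0–1 disconnects 0 from 1; removing 1–3 disconnects 1 from 3; removing 6–1 disconnects 6 from 1 — these are bridges.
That makes 3 bridges.

3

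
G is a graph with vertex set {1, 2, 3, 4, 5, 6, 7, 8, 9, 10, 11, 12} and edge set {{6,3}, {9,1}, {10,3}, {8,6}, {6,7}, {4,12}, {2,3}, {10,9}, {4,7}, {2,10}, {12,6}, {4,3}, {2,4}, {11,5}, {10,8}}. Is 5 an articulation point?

No

Deleting 5 leaves 2 components (was 2), so 5 is not a cut vertex.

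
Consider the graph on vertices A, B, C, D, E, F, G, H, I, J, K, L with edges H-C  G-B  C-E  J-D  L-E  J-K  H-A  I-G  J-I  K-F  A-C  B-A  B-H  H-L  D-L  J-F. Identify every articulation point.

J

Removing J increases the component count from 1 to 2, so J is a cut vertex.
By contrast removing E leaves 1 component; it is not a cut vertex. No other vertex is a cut vertex either.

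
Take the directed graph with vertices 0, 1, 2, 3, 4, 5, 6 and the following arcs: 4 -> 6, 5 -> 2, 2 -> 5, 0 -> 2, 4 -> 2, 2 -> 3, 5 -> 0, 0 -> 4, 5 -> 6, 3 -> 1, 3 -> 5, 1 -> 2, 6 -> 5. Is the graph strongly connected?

From 0 we can reach every vertex (0, 1, 2, 3, 4, 5, 6), and every vertex can reach 0 (0, 1, 2, 3, 4, 5, 6). So the whole graph is one strongly connected component.

Yes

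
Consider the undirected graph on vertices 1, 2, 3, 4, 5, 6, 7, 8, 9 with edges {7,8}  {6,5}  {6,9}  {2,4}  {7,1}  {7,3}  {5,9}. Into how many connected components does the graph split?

3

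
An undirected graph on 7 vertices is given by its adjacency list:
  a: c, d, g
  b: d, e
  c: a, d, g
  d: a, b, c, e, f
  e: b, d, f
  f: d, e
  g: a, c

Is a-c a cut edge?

After removing a-c, the path a-d-c still connects them, so the edge is not a bridge.

No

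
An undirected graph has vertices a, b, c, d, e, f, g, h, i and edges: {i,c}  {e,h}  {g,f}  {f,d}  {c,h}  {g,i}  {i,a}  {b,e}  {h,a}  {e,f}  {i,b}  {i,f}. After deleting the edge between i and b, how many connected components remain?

1

i and b are still connected via i-f-e-b, so the component count stays at 1.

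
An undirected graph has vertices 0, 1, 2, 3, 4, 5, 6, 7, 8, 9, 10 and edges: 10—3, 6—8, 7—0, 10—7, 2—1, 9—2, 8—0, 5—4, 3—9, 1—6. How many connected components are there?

2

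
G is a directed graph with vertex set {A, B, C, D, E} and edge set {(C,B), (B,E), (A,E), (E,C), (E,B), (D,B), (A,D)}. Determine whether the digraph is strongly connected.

No

There is no directed path from E to D, so the graph is not strongly connected.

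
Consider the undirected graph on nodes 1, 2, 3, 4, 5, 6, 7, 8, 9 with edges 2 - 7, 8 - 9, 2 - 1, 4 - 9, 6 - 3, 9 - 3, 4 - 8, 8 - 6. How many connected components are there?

3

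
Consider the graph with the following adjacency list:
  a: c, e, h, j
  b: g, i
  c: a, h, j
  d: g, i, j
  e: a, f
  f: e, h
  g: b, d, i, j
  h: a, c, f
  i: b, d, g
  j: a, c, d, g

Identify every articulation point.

Removing j increases the component count from 1 to 2, so j is a cut vertex.
By contrast removing a leaves 1 component; it is not a cut vertex. No other vertex is a cut vertex either.

j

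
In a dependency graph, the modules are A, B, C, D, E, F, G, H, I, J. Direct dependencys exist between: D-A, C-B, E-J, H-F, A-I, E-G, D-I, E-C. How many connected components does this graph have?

3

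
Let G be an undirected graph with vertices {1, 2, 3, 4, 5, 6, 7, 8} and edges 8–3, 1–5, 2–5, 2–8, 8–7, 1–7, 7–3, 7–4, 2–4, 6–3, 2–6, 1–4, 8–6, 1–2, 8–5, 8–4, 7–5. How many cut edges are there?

The edges on the cycle 1-2-8-3-7-1 are not bridges since each lies on that cycle.
Every edge lies on some cycle, so there are no bridges.

0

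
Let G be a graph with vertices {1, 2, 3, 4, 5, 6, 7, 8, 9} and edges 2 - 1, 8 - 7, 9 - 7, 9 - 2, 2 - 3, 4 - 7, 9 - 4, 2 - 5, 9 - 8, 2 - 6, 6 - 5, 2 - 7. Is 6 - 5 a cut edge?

After removing 6 - 5, the path 6-2-5 still connects them, so the edge is not a bridge.

No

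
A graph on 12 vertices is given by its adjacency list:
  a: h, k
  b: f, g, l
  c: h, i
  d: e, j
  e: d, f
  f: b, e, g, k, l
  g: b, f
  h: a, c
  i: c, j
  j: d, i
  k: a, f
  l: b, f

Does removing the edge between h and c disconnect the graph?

No

After removing h-c, the path h-a-k-f-e-d-j-i-c still connects them, so the edge is not a bridge.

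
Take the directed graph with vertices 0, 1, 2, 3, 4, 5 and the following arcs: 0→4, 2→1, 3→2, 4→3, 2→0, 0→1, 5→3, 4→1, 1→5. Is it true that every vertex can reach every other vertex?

Yes

From 5 we can reach every vertex (0, 1, 2, 3, 4, 5), and every vertex can reach 5 (0, 1, 2, 3, 4, 5). So the whole graph is one strongly connected component.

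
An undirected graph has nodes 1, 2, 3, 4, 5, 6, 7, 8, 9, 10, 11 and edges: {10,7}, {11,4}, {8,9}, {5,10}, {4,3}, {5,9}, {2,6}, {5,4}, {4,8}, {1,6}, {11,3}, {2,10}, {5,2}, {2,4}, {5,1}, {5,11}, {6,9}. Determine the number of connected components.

Starting from 1 we can reach 1, 2, 3, 4, 5, 6, 7, 8, 9, 10, 11. That is one component of size 11.
Total: 1 component.

1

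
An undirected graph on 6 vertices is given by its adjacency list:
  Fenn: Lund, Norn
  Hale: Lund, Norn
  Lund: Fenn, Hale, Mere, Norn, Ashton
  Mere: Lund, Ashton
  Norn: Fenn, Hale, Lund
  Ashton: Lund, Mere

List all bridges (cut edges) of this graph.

none

The edges on the cycle Lund-Mere-Ashton-Lund are not bridges since each lies on that cycle.
Every edge lies on some cycle, so there are no bridges.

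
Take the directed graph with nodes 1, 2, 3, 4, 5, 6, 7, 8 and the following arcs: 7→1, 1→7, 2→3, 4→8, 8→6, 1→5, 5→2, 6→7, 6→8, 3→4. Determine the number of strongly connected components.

1

{1, 2, 3, 4, 5, 6, 7, 8} are all mutually reachable — one SCC of size 8.
That gives 1 strongly connected component.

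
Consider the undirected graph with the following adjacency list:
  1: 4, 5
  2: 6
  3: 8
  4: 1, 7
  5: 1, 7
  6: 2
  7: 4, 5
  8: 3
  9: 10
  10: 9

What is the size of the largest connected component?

4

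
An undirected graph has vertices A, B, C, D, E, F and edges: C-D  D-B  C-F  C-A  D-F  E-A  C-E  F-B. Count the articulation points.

Removing C increases the component count from 1 to 2, so C is a cut vertex.
By contrast removing F leaves 1 component; it is not a cut vertex. No other vertex is a cut vertex either.

1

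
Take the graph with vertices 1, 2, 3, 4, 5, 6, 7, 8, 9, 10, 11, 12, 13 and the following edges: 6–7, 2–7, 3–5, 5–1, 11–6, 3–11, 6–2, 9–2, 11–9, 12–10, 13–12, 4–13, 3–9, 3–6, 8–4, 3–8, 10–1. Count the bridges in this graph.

The edges on the cycle 3-11-9-3 are not bridges since each lies on that cycle.
Every edge lies on some cycle, so there are no bridges.

0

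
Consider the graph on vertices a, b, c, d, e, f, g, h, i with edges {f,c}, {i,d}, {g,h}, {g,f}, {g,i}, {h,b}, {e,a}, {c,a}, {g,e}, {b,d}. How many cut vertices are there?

Removing g increases the component count from 1 to 2, so g is a cut vertex.
By contrast removing i leaves 1 component; it is not a cut vertex. No other vertex is a cut vertex either.

1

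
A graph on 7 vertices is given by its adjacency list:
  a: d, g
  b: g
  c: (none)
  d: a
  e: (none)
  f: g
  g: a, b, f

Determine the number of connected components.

e is isolated — a component by itself.
c is isolated — a component by itself.
Starting from a we can reach a, b, d, f, g. That is one component of size 5.
Total: 3 components.

3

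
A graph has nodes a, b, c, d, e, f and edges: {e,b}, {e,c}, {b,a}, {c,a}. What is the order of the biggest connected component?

4

d is isolated — a component by itself.
f is isolated — a component by itself.
Starting from a we can reach a, b, c, e. That is one component of size 4.
The largest has 4 vertices.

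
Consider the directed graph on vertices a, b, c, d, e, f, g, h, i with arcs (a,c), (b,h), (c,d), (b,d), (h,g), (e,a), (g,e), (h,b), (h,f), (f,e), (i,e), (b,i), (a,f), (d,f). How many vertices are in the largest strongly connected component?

{a, c, d, e, f} are all mutually reachable — one SCC of size 5.
{b, h} are all mutually reachable — one SCC of size 2.
{i} is an SCC by itself.
{g} is an SCC by itself.
The largest has 5 vertices.

5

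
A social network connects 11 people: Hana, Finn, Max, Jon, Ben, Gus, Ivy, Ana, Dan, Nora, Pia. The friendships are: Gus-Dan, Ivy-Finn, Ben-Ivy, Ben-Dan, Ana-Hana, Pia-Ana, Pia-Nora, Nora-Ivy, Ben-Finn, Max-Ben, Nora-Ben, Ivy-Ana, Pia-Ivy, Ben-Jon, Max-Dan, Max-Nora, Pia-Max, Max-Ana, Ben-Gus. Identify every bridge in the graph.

The edges on the cycle Pia-Max-Ben-Nora-Pia are not bridges since each lies on that cycle.
But removing Ben-Jon disconnects Ben from Jon; removing Hana-Ana disconnects Hana from Ana — these are bridges.

Ana-Hana, Ben-Jon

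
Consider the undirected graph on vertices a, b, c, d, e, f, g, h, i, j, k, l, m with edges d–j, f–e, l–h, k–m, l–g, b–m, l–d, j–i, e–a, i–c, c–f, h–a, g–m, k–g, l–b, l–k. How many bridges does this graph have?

The edges on the cycle l-b-m-g-l are not bridges since each lies on that cycle.
Every edge lies on some cycle, so there are no bridges.

0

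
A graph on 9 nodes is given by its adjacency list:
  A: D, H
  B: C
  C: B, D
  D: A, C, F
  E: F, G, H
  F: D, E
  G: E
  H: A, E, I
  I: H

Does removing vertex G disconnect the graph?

Deleting G leaves 1 component (was 1), so G is not a cut vertex.

No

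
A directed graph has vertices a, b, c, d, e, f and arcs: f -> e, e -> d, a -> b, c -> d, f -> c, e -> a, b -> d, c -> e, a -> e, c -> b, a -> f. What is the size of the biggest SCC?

{a, c, e, f} are all mutually reachable — one SCC of size 4.
{b} is an SCC by itself.
{d} is an SCC by itself.
The largest has 4 vertices.

4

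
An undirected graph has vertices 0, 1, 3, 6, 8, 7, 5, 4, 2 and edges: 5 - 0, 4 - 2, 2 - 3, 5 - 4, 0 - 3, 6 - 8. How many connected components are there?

7 is isolated — a component by itself.
1 is isolated — a component by itself.
Starting from 6 we can reach 6, 8. That is one component of size 2.
Starting from 0 we can reach 0, 2, 3, 4, 5. That is one component of size 5.
Total: 4 components.

4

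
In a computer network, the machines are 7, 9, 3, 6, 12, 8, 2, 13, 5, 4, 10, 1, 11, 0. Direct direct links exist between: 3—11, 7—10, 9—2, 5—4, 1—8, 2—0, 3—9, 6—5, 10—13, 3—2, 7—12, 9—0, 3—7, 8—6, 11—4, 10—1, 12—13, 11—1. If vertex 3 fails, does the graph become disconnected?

Yes

Deleting 3 raises the number of components from 1 to 2, so 3 is a cut vertex.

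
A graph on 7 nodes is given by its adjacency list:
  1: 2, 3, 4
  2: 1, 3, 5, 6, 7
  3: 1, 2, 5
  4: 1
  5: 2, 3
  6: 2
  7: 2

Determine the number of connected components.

Starting from 1 we can reach 1, 2, 3, 4, 5, 6, 7. That is one component of size 7.
Total: 1 component.

1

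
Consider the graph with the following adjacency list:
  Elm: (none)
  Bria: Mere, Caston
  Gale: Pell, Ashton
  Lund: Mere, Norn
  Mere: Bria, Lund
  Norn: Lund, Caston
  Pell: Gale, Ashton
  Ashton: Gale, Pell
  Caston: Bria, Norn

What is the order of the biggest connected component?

5

Elm is isolated — a component by itself.
Starting from Gale we can reach Gale, Pell, Ashton. That is one component of size 3.
Starting from Bria we can reach Bria, Lund, Mere, Norn, Caston. That is one component of size 5.
The largest has 5 vertices.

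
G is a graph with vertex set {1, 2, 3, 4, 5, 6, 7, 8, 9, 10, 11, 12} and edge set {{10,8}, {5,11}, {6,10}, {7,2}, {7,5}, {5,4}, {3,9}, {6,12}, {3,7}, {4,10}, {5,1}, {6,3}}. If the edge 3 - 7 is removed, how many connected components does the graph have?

1

3 and 7 are still connected via 3-6-10-4-5-7, so the component count stays at 1.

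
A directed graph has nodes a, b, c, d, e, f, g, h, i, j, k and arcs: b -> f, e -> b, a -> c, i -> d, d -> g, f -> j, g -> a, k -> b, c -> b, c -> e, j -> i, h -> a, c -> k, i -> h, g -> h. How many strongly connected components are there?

1

{a, b, c, d, e, f, g, h, i, j, k} are all mutually reachable — one SCC of size 11.
That gives 1 strongly connected component.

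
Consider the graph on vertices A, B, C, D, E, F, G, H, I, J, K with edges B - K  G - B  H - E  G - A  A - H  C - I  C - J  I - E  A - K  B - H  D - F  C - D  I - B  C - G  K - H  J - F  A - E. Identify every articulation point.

Removing C increases the component count from 1 to 2, so C is a cut vertex.
By contrast removing K leaves 1 component; it is not a cut vertex. No other vertex is a cut vertex either.

C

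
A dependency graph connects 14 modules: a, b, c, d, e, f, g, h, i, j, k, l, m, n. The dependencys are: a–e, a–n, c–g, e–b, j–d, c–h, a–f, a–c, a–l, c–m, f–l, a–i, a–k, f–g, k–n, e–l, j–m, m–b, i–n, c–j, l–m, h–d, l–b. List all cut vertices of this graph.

a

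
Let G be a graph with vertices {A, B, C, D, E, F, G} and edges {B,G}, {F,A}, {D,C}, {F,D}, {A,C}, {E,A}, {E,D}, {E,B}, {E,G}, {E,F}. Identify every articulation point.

Removing E increases the component count from 1 to 2, so E is a cut vertex.
By contrast removing G leaves 1 component; it is not a cut vertex. No other vertex is a cut vertex either.

E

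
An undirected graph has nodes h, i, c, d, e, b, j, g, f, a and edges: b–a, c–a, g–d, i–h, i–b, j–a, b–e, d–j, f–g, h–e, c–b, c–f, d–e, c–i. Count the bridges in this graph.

The edges on the cycle c-i-b-a-j-d-g-f-c are not bridges since each lies on that cycle.
Every edge lies on some cycle, so there are no bridges.

0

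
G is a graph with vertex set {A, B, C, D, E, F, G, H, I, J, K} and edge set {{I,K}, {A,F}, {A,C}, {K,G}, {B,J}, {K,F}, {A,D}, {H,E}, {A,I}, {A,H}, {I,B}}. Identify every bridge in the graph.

A-C, A-D, A-H, B-I, B-J, E-H, G-K

The edges on the cycle A-I-K-F-A are not bridges since each lies on that cycle.
But removing H - E disconnects H from E; removing B - J disconnects B from J; removing A - D disconnects A from D; removing K - G disconnects K from G — these are bridges.
In total 7 edges are bridges.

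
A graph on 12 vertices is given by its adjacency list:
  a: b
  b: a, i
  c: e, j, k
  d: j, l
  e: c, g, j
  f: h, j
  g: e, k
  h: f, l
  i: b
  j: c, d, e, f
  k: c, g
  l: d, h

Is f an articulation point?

No

Deleting f leaves 2 components (was 2), so f is not a cut vertex.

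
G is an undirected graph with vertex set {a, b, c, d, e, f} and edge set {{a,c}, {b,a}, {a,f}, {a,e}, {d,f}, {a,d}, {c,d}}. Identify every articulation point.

a

Removing a increases the component count from 1 to 3, so a is a cut vertex.
By contrast removing b leaves 1 component; it is not a cut vertex. No other vertex is a cut vertex either.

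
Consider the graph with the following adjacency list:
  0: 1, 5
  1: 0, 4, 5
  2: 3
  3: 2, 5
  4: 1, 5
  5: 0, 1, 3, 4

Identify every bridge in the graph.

The edges on the cycle 5-1-4-5 are not bridges since each lies on that cycle.
But removing 3-5 disconnects 3 from 5; removing 2-3 disconnects 2 from 3 — these are bridges.

2-3, 3-5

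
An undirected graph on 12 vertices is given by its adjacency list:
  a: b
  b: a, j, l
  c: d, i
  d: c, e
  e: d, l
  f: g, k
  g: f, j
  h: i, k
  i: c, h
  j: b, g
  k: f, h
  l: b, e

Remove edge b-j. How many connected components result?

1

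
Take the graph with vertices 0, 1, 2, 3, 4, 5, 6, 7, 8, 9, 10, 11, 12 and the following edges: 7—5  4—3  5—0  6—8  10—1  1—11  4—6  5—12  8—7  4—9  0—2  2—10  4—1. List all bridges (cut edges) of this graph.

1-11, 12-5, 3-4, 4-9

The edges on the cycle 4-6-8-7-5-0-2-10-1-4 are not bridges since each lies on that cycle.
But removing 12—5 disconnects 12 from 5; removing 1—11 disconnects 1 from 11; removing 4—9 disconnects 4 from 9; removing 4—3 disconnects 4 from 3 — these are bridges.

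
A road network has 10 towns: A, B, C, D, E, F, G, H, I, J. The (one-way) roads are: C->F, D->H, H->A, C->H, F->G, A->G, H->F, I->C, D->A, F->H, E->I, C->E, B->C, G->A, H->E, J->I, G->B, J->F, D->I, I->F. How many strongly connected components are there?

{A, B, C, E, F, G, H, I} are all mutually reachable — one SCC of size 8.
{D} is an SCC by itself.
{J} is an SCC by itself.
That gives 3 strongly connected components.

3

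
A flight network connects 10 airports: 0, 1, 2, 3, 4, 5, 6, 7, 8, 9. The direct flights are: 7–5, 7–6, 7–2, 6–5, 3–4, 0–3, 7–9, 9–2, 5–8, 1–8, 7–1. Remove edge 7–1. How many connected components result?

2

7 and 1 are still connected via 7-5-8-1, so the component count stays at 2.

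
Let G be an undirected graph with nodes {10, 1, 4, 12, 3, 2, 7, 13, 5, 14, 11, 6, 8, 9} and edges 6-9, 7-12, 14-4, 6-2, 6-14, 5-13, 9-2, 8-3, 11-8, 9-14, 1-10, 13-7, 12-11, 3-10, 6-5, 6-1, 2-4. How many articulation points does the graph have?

1

Removing 6 increases the component count from 1 to 2, so 6 is a cut vertex.
By contrast removing 3 leaves 1 component; it is not a cut vertex. No other vertex is a cut vertex either.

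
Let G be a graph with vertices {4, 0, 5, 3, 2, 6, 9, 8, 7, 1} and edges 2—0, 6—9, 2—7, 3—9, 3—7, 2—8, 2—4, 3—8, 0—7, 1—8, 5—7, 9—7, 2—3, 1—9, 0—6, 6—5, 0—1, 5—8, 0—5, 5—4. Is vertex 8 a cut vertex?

No

Deleting 8 leaves 1 component (was 1) (its neighbors 1, 2, 3, 5 remain connected to each other), so 8 is not a cut vertex.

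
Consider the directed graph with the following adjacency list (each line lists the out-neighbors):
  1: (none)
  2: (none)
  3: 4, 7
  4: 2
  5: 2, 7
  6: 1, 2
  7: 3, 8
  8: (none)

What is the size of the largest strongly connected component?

2

{3, 7} are all mutually reachable — one SCC of size 2.
{4} is an SCC by itself.
{5} is an SCC by itself.
{1} is an SCC by itself.
{2} is an SCC by itself.
(and 2 more singleton SCCs)
The largest has 2 vertices.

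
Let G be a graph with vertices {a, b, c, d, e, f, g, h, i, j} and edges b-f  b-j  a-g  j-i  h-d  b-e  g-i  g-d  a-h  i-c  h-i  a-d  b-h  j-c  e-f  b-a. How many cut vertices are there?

Removing b increases the component count from 1 to 2, so b is a cut vertex.
By contrast removing j leaves 1 component; it is not a cut vertex. No other vertex is a cut vertex either.

1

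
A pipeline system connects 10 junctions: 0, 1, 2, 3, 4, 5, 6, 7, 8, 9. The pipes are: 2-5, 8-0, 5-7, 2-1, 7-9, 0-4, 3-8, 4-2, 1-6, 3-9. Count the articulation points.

2

Removing 1 increases the component count from 1 to 2, so 1 is a cut vertex.
Removing 2 increases the component count from 1 to 2, so 2 is a cut vertex.
By contrast removing 5 leaves 1 component; it is not a cut vertex. No other vertex is a cut vertex either.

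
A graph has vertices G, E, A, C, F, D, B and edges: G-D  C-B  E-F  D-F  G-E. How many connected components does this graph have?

A is isolated — a component by itself.
Starting from B we can reach B, C. That is one component of size 2.
Starting from D we can reach D, E, F, G. That is one component of size 4.
Total: 3 components.

3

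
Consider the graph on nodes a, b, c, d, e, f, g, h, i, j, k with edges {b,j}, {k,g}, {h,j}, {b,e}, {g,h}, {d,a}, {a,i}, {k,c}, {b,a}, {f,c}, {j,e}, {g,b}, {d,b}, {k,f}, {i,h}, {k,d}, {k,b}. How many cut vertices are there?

1

Removing k increases the component count from 1 to 2, so k is a cut vertex.
By contrast removing a leaves 1 component; it is not a cut vertex. No other vertex is a cut vertex either.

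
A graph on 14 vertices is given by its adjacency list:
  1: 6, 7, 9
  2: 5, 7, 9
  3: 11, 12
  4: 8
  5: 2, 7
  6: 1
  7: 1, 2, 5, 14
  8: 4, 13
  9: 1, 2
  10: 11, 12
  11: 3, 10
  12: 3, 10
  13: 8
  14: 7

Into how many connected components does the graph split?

Starting from 4 we can reach 4, 8, 13. That is one component of size 3.
Starting from 3 we can reach 3, 10, 11, 12. That is one component of size 4.
Starting from 1 we can reach 1, 2, 5, 6, 7, 9, 14. That is one component of size 7.
Total: 3 components.

3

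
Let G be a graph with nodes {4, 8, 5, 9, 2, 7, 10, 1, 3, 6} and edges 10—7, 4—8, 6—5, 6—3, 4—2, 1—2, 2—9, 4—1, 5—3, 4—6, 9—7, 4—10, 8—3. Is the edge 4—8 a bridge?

No

After removing 4—8, the path 4-6-3-8 still connects them, so the edge is not a bridge.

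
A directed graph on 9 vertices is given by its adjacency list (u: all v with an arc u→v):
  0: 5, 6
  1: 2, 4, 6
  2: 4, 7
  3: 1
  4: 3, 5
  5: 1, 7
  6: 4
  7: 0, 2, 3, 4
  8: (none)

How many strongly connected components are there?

{0, 1, 2, 3, 4, 5, 6, 7} are all mutually reachable — one SCC of size 8.
{8} is an SCC by itself.
That gives 2 strongly connected components.

2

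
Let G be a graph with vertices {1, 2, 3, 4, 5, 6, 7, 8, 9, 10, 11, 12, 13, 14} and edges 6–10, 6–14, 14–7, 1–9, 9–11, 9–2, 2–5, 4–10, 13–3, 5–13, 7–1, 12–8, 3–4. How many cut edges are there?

2

The edges on the cycle 6-14-7-1-9-2-5-13-3-4-10-6 are not bridges since each lies on that cycle.
But removing 12–8 disconnects 12 from 8; removing 11–9 disconnects 11 from 9 — these are bridges.
That makes 2 bridges.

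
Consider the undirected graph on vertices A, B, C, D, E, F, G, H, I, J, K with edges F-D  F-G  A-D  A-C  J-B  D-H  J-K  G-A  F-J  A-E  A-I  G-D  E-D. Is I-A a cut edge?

Yes

Removing I-A leaves no path between I and A: the component count goes from 1 to 2. So it is a bridge.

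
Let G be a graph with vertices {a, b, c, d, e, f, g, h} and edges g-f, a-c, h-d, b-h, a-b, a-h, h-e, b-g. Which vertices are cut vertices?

Removing a increases the component count from 1 to 2, so a is a cut vertex.
Removing b increases the component count from 1 to 2, so b is a cut vertex.
Removing g increases the component count from 1 to 2, so g is a cut vertex.
Likewise h is a cut vertex.
By contrast removing c leaves 1 component; it is not a cut vertex. No other vertex is a cut vertex either.

a, b, g, h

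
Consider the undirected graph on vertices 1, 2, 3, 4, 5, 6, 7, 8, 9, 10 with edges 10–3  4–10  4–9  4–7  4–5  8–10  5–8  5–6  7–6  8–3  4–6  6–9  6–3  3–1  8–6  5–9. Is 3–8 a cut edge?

No

After removing 3–8, the path 3-10-8 still connects them, so the edge is not a bridge.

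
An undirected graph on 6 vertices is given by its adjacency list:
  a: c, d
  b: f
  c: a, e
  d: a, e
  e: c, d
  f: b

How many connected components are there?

Starting from b we can reach b, f. That is one component of size 2.
Starting from a we can reach a, c, d, e. That is one component of size 4.
Total: 2 components.

2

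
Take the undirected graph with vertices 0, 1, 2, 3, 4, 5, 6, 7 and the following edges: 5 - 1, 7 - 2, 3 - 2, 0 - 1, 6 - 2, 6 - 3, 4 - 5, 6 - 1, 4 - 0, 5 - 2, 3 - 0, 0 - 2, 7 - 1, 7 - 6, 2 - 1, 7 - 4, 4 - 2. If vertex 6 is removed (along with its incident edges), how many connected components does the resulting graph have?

With 6 gone, the remaining components are: {0, 1, 2, 3, 4, 5, 7}.
That is 1 component.

1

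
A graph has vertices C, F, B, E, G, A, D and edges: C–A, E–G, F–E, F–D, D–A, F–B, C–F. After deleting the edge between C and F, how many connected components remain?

C and F are still connected via C-A-D-F, so the component count stays at 1.

1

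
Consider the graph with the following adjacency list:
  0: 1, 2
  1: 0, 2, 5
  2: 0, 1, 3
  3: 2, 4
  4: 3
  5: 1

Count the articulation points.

Removing 1 increases the component count from 1 to 2, so 1 is a cut vertex.
Removing 2 increases the component count from 1 to 2, so 2 is a cut vertex.
Removing 3 increases the component count from 1 to 2, so 3 is a cut vertex.
By contrast removing 5 leaves 1 component; it is not a cut vertex. No other vertex is a cut vertex either.

3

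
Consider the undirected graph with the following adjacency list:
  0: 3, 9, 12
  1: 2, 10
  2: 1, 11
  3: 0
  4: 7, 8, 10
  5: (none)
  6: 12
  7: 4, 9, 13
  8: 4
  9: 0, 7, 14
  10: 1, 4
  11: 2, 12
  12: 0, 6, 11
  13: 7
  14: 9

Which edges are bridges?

0-3, 12-6, 13-7, 14-9, 4-8

The edges on the cycle 0-9-7-4-10-1-2-11-12-0 are not bridges since each lies on that cycle.
But removing 7-13 disconnects 7 from 13; removing 12-6 disconnects 12 from 6; removing 8-4 disconnects 8 from 4; removing 9-14 disconnects 9 from 14 — these are bridges.
In total 5 edges are bridges.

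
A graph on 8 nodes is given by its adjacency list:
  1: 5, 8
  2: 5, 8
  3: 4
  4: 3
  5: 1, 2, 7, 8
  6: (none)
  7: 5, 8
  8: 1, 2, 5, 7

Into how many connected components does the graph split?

3

6 is isolated — a component by itself.
Starting from 3 we can reach 3, 4. That is one component of size 2.
Starting from 1 we can reach 1, 2, 5, 7, 8. That is one component of size 5.
Total: 3 components.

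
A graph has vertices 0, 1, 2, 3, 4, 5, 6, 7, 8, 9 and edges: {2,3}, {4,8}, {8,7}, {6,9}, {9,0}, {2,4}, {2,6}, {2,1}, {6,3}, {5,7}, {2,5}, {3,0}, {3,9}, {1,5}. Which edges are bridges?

The edges on the cycle 2-4-8-7-5-2 are not bridges since each lies on that cycle.
Every edge lies on some cycle, so there are no bridges.

none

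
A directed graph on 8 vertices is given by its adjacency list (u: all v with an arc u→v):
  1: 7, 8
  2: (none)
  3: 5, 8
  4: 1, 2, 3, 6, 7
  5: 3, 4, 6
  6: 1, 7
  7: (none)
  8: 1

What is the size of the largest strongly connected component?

3

{3, 4, 5} are all mutually reachable — one SCC of size 3.
{1, 8} are all mutually reachable — one SCC of size 2.
{2} is an SCC by itself.
{7} is an SCC by itself.
{6} is an SCC by itself.
The largest has 3 vertices.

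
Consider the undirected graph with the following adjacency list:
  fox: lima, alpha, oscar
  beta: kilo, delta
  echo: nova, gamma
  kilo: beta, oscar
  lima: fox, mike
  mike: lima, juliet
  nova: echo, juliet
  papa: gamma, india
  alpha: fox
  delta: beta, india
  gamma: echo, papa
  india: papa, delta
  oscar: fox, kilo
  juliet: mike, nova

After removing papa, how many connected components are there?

1

With papa gone, the remaining components are: {fox, beta, echo, kilo, lima, mike, nova, alpha, delta, gamma, india, oscar, juliet}.
That is 1 component.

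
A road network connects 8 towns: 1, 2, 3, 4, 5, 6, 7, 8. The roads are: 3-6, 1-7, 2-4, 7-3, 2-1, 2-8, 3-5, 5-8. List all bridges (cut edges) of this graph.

2-4, 3-6

The edges on the cycle 2-1-7-3-5-8-2 are not bridges since each lies on that cycle.
But removing 2-4 disconnects 2 from 4; removing 3-6 disconnects 3 from 6 — these are bridges.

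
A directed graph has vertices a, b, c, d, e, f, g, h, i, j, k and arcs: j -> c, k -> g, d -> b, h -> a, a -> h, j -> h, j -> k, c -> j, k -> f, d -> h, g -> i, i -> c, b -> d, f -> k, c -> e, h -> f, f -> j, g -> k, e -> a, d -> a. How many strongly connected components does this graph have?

2

{a, c, e, f, g, h, i, j, k} are all mutually reachable — one SCC of size 9.
{b, d} are all mutually reachable — one SCC of size 2.
That gives 2 strongly connected components.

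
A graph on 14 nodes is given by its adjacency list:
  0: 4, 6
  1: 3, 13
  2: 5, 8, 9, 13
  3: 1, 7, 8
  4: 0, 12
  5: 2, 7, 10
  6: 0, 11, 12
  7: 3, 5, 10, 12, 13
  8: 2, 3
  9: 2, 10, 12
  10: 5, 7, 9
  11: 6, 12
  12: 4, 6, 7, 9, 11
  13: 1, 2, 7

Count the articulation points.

Removing 12 increases the component count from 1 to 2, so 12 is a cut vertex.
By contrast removing 13 leaves 1 component; it is not a cut vertex. No other vertex is a cut vertex either.

1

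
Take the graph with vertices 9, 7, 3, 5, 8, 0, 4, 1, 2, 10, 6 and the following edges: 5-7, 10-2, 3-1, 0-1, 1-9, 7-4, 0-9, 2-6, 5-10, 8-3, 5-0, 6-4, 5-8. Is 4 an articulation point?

No

Deleting 4 leaves 1 component (was 1) (its neighbors 6, 7 remain connected to each other), so 4 is not a cut vertex.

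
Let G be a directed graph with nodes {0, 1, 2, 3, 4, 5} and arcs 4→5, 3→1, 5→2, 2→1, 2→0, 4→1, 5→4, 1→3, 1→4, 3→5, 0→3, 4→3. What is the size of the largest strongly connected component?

6

{0, 1, 2, 3, 4, 5} are all mutually reachable — one SCC of size 6.
The largest has 6 vertices.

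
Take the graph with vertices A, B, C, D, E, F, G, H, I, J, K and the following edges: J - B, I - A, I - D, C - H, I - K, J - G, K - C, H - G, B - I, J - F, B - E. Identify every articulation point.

B, I, J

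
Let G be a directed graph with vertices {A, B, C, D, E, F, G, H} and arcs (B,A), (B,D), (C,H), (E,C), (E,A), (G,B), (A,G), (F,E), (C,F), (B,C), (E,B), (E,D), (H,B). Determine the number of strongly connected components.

2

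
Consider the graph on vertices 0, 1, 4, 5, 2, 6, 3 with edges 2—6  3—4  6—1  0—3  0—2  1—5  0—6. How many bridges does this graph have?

4

The edges on the cycle 0-2-6-0 are not bridges since each lies on that cycle.
But removing 1—5 disconnects 1 from 5; removing 3—4 disconnects 3 from 4; removing 6—1 disconnects 6 from 1; removing 0—3 disconnects 0 from 3 — these are bridges.
That makes 4 bridges.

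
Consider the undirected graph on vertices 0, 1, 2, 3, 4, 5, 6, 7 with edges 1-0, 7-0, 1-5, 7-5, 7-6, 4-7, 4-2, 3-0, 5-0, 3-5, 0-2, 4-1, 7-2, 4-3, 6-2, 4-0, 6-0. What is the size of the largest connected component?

8

Starting from 0 we can reach 0, 1, 2, 3, 4, 5, 6, 7. That is one component of size 8.
The largest has 8 vertices.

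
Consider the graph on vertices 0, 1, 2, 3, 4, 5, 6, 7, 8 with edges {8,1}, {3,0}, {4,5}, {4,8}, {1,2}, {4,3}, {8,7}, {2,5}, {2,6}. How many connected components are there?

Starting from 0 we can reach 0, 1, 2, 3, 4, 5, 6, 7, 8. That is one component of size 9.
Total: 1 component.

1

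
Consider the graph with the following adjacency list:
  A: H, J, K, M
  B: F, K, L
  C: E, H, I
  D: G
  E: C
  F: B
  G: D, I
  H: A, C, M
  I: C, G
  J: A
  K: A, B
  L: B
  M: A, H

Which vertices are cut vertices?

A, B, C, G, H, I, K

Removing A increases the component count from 1 to 3, so A is a cut vertex.
Removing B increases the component count from 1 to 3, so B is a cut vertex.
Removing C increases the component count from 1 to 3, so C is a cut vertex.
Likewise G, H, I, K are cut vertices.
By contrast removing E leaves 1 component; it is not a cut vertex. No other vertex is a cut vertex either.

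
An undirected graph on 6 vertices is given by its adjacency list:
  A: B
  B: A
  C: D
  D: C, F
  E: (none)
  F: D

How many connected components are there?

E is isolated — a component by itself.
Starting from A we can reach A, B. That is one component of size 2.
Starting from C we can reach C, D, F. That is one component of size 3.
Total: 3 components.

3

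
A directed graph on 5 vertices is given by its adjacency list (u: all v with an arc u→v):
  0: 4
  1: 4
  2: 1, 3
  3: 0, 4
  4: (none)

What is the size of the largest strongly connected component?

1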